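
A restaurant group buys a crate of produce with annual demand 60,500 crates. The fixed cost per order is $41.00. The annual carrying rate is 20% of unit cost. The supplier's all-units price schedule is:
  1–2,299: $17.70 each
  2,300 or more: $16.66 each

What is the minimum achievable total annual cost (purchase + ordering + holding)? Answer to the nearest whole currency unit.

TC* ≈ $1,012,840

Holding cost per unit per year at price C is H = 0.20·C.
For each price level, check whether its EOQ is feasible; otherwise the best quantity at that price is the breakpoint.
EOQ at $17.70 = 1183.8 (feasible in tier 1): TC = 60,500×$17.70 + (60,500/1183.8)×41 + (1183.8/2)×0.20×$17.70 = $1,075,040.70.
EOQ at $16.66 = 1220.2 < 2300, so use break Q=2300: TC = 60,500×$16.66 + (60,500/2300.0)×41 + (2300.0/2)×0.20×$16.66 = $1,012,840.28.
Lowest total cost among the candidates is at Q = 2300.0.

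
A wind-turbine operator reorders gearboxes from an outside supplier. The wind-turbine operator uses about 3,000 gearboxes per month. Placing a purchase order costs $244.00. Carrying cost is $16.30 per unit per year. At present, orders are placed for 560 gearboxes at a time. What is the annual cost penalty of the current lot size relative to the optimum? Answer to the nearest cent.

Annual demand D = 3,000 × 12 = 36,000.
EOQ = √(2DS/H) = √(2 × 36,000 × 244 / 16.3) ≈ 1038.17.
Cost at Q* = (D/Q*)S + (Q*/2)H = √(2DSH) ≈ $16,922.13.
Cost at Q = 560: (36,000/560)×244 + (560/2)×16.3 = $15,685.71 + $4,564.00 = $20,249.71.
Excess = $20,249.71 − $16,922.13 = $3,327.59.

Extra cost ≈ $3,327.59 per year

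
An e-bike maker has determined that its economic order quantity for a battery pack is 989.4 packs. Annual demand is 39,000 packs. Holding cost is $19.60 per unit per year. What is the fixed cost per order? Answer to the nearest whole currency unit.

S ≈ $246

Invert the EOQ relation Q*² = 2DS/H.
From Q* = √(2DS/H): S = Q*²H / (2D) = 989.4² × 19.6 / (2 × 39,000) = 245.9831.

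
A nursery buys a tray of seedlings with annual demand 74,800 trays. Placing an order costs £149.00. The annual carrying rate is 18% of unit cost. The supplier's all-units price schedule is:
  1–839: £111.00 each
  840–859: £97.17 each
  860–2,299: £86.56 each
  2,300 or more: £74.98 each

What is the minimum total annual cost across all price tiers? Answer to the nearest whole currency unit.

Holding cost per unit per year at price C is H = 0.18·C.
Evaluate total cost at each tier's feasible EOQ or, if the EOQ is below the tier, at the tier's minimum quantity.
Tier 1 (£111.00): EOQ = 1056.2 exceeds tier's upper bound 839, so this tier is dominated.
Tier 2 (£97.17): EOQ = 1128.9 exceeds tier's upper bound 859, so this tier is dominated.
EOQ at £86.56 = 1196.1 (feasible in tier 3): TC = 74,800×£86.56 + (74,800/1196.1)×149 + (1196.1/2)×0.18×£86.56 = £6,493,324.05.
EOQ at £74.98 = 1285.1 < 2300, so use break Q=2300: TC = 74,800×£74.98 + (74,800/2300.0)×149 + (2300.0/2)×0.18×£74.98 = £5,628,870.60.
Lowest total cost among the candidates is at Q = 2300.0.

TC* ≈ £5,628,871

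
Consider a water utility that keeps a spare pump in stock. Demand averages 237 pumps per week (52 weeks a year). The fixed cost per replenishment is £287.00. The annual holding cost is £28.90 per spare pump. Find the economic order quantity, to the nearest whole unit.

Annual demand D = 237 × 52 = 12,324.
EOQ = √(2DS / H) = √(2 × 12,324 × 287 / 28.9).
= √(7,073,976 / 28.9) = √244,774.2561 ≈ 494.747.

Q* ≈ 495 pumps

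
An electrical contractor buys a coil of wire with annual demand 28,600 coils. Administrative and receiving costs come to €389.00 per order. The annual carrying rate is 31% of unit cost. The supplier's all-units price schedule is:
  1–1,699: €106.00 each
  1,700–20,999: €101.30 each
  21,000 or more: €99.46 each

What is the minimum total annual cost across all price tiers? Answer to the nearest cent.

Holding cost per unit per year at price C is H = 0.31·C.
Candidates are each tier's EOQ (if it falls in that tier) and each price-break quantity.
EOQ at €106.00 = 822.9 (feasible in tier 1): TC = 28,600×€106.00 + (28,600/822.9)×389 + (822.9/2)×0.31×€106.00 = €3,058,639.99.
EOQ at €101.30 = 841.8 < 1700, so use break Q=1700: TC = 28,600×€101.30 + (28,600/1700.0)×389 + (1700.0/2)×0.31×€101.30 = €2,930,416.90.
EOQ at €99.46 = 849.5 < 21000, so use break Q=21000: TC = 28,600×€99.46 + (28,600/21000.0)×389 + (21000.0/2)×0.31×€99.46 = €3,168,828.08.
Lowest total cost among the candidates is at Q = 1700.0.

TC* ≈ €2,930,416.90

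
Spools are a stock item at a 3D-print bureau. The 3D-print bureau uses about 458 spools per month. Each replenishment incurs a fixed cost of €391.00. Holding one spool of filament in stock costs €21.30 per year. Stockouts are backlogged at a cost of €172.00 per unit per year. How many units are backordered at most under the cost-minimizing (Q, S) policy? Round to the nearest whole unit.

Annual demand D = 458 × 12 = 5,496.
With planned backorders, Q* = √(2DS/H) · √((H+B)/B).
√(2DS/H) = √(2 × 5,496 × 391 / 21.3) = 449.197.
√((H+B)/B) = √((21.3+172)/172) = 1.0601.
Q* ≈ 476.199.
S* = Q* · H/(H+B) = 476.199 × 21.3/193.3 ≈ 52.473.

S* ≈ 52 spools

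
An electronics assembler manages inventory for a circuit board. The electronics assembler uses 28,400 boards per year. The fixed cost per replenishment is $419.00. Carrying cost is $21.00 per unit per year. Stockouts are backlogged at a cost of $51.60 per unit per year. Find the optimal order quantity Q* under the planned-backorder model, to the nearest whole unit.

With planned backorders, Q* = √(2DS/H) · √((H+B)/B).
√(2DS/H) = √(2 × 28,400 × 419 / 21) = 1064.563.
√((H+B)/B) = √((21+51.6)/51.6) = 1.1862.
Q* ≈ 1262.743.

Q* ≈ 1,263 boards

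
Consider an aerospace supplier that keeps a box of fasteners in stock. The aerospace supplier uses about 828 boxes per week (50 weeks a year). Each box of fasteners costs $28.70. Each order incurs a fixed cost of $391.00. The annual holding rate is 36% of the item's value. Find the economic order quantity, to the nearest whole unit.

Q* ≈ 1,770 boxes

Annual demand D = 828 × 50 = 41,400.
Holding cost H = 0.36 × $28.70 = $10.3320 per unit per year.
EOQ = √(2DS / H) = √(2 × 41,400 × 391 / 10.332).
= √(32,374,800 / 10.332) = √3,133,449.4774 ≈ 1770.155.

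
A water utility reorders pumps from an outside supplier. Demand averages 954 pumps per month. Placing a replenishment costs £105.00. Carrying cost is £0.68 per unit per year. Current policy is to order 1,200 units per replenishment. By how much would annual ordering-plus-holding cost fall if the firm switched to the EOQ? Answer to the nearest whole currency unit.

Annual demand D = 954 × 12 = 11,448.
EOQ = √(2DS/H) = √(2 × 11,448 × 105 / 0.68) ≈ 1880.27.
Cost at Q* = (D/Q*)S + (Q*/2)H = √(2DSH) ≈ £1,278.58.
Cost at Q = 1,200: (11,448/1,200)×105 + (1,200/2)×0.68 = £1,001.70 + £408.00 = £1,409.70.
Excess = £1,409.70 − £1,278.58 = £131.12.

Extra cost ≈ £131 per year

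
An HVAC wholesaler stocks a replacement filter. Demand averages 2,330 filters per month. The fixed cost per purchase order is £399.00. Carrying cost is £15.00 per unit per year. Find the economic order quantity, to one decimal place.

Annual demand D = 2,330 × 12 = 27,960.
EOQ = √(2DS / H) = √(2 × 27,960 × 399 / 15).
= √(22,312,080 / 15) = √1,487,472 ≈ 1219.620.

Q* ≈ 1,219.6 filters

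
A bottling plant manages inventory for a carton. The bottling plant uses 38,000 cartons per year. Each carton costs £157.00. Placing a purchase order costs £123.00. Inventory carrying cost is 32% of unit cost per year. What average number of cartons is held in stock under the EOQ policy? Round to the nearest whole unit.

Average inventory ≈ 216 cartons

Holding cost H = 0.32 × £157.00 = £50.2400 per unit per year.
Q* = √(2DS/H) = √(2 × 38,000 × 123 / 50.24) ≈ 431.35.
Average inventory = Q*/2 ≈ 431.35 / 2 = 215.677.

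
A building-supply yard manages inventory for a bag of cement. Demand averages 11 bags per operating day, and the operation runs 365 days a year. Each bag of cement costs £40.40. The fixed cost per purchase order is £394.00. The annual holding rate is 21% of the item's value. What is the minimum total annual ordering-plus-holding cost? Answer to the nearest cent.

TC* ≈ £5,180.91

Annual demand D = 11 × 365 = 4,015.
Holding cost H = 0.21 × £40.40 = £8.4840 per unit per year.
Q* = √(2DS/H) = √(2 × 4,015 × 394 / 8.484) ≈ 610.67.
At Q*, ordering cost (D/Q*)S equals holding cost (Q*/2)H, each = √(DSH/2).
Minimum total = √(2DSH) = √(2 × 4,015 × 394 × 8.484) ≈ 5180.912.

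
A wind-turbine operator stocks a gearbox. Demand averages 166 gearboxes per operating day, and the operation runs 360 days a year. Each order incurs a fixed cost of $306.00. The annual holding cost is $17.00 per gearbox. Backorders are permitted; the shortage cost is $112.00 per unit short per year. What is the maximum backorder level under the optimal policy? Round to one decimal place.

S* ≈ 207.4 gearboxes

Annual demand D = 166 × 360 = 59,760.
With planned backorders, Q* = √(2DS/H) · √((H+B)/B).
√(2DS/H) = √(2 × 59,760 × 306 / 17) = 1466.752.
√((H+B)/B) = √((17+112)/112) = 1.0732.
Q* ≈ 1574.136.
S* = Q* · H/(H+B) = 1574.136 × 17/129 ≈ 207.444.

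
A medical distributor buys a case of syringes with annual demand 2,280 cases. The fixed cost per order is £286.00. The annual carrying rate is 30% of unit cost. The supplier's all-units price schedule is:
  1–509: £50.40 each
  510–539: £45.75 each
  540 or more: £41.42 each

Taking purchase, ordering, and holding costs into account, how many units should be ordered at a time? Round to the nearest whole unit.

Q* ≈ 540 cases

Holding cost per unit per year at price C is H = 0.30·C.
Candidates are each tier's EOQ (if it falls in that tier) and each price-break quantity.
EOQ at £50.40 = 293.7 (feasible in tier 1): TC = 2,280×£50.40 + (2,280/293.7)×286 + (293.7/2)×0.30×£50.40 = £119,352.60.
EOQ at £45.75 = 308.3 < 510, so use break Q=510: TC = 2,280×£45.75 + (2,280/510.0)×286 + (510.0/2)×0.30×£45.75 = £109,088.46.
EOQ at £41.42 = 324.0 < 540, so use break Q=540: TC = 2,280×£41.42 + (2,280/540.0)×286 + (540.0/2)×0.30×£41.42 = £99,000.18.
Lowest total cost is £99,000.18 at Q = 540.0.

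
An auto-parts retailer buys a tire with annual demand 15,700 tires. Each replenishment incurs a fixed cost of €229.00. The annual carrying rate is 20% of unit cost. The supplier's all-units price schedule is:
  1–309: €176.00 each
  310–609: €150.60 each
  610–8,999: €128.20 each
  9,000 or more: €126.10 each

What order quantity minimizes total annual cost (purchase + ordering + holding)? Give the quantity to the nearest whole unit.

Q* ≈ 610 tires

Holding cost per unit per year at price C is H = 0.20·C.
Candidates are each tier's EOQ (if it falls in that tier) and each price-break quantity.
Tier 1 (€176.00): EOQ = 452.0 exceeds tier's upper bound 309, so this tier is dominated.
EOQ at €150.60 = 488.6 (feasible in tier 2): TC = 15,700×€150.60 + (15,700/488.6)×229 + (488.6/2)×0.20×€150.60 = €2,379,136.69.
EOQ at €128.20 = 529.6 < 610, so use break Q=610: TC = 15,700×€128.20 + (15,700/610.0)×229 + (610.0/2)×0.20×€128.20 = €2,026,454.13.
EOQ at €126.10 = 534.0 < 9000, so use break Q=9000: TC = 15,700×€126.10 + (15,700/9000.0)×229 + (9000.0/2)×0.20×€126.10 = €2,093,659.48.
Lowest total cost is €2,026,454.13 at Q = 610.0.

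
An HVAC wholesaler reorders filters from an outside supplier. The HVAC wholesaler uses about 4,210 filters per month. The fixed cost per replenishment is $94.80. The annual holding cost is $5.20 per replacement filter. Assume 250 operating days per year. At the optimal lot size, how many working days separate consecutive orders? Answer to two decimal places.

Annual demand D = 4,210 × 12 = 50,520.
EOQ = √(2DS/H) = √(2 × 50,520 × 94.8 / 5.2) ≈ 1357.22.
Cycle time = Q*/D × 250 = 1357.22 / 50,520 × 250 ≈ 6.716 days.

T ≈ 6.72 days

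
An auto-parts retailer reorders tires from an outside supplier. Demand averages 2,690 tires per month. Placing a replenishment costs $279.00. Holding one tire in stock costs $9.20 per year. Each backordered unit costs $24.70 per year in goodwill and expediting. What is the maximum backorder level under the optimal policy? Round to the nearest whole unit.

Annual demand D = 2,690 × 12 = 32,280.
With planned backorders, Q* = √(2DS/H) · √((H+B)/B).
√(2DS/H) = √(2 × 32,280 × 279 / 9.2) = 1399.233.
√((H+B)/B) = √((9.2+24.7)/24.7) = 1.1715.
Q* ≈ 1639.235.
S* = Q* · H/(H+B) = 1639.235 × 9.2/33.9 ≈ 444.866.

S* ≈ 445 tires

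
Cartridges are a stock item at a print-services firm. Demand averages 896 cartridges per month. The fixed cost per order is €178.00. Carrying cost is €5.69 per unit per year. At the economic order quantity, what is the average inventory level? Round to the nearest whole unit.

Average inventory ≈ 410 cartridges

Annual demand D = 896 × 12 = 10,752.
The optimal lot size = √(2DS/H) = √(2 × 10,752 × 178 / 5.69) ≈ 820.19.
Average inventory = Q*/2 ≈ 820.19 / 2 = 410.094.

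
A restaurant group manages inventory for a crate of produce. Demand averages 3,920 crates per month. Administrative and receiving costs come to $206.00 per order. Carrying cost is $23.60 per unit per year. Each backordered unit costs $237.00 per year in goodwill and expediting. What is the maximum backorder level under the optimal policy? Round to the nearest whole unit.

Annual demand D = 3,920 × 12 = 47,040.
With planned backorders, Q* = √(2DS/H) · √((H+B)/B).
√(2DS/H) = √(2 × 47,040 × 206 / 23.6) = 906.205.
√((H+B)/B) = √((23.6+237)/237) = 1.0486.
Q* ≈ 950.253.
S* = Q* · H/(H+B) = 950.253 × 23.6/260.6 ≈ 86.055.

S* ≈ 86 crates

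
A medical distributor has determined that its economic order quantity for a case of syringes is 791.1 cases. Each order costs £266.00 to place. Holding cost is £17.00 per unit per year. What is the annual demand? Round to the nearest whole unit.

Invert the EOQ relation Q*² = 2DS/H.
From Q* = √(2DS/H): D = Q*²H / (2S) = 791.1² × 17 / (2 × 266) = 19998.621.

D ≈ 19,999 cases per year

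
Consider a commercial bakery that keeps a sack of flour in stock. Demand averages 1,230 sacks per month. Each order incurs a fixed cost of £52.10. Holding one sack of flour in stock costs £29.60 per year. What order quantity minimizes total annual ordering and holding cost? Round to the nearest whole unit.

Annual demand D = 1,230 × 12 = 14,760.
EOQ = √(2DS / H) = √(2 × 14,760 × 52.1 / 29.6).
= √(1,537,992 / 29.6) = √51,959.1892 ≈ 227.946.

Q* ≈ 228 sacks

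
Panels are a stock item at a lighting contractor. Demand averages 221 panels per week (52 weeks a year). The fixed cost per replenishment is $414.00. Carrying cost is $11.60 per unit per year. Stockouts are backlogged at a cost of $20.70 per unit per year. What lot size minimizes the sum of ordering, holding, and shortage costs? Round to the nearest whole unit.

Annual demand D = 221 × 52 = 11,492.
With planned backorders, Q* = √(2DS/H) · √((H+B)/B).
√(2DS/H) = √(2 × 11,492 × 414 / 11.6) = 905.699.
√((H+B)/B) = √((11.6+20.7)/20.7) = 1.2492.
Q* ≈ 1131.358.

Q* ≈ 1,131 panels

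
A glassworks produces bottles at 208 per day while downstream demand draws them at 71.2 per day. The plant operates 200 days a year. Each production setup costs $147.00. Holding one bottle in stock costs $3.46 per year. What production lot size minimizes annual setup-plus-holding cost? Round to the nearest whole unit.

Annual demand D = 71.2 × 200 = 14,240.
Production build-up factor (1 − d/p) = 1 − 71.2/208 = 0.6577.
Q* = √(2DS / (H(1 − d/p))) = √(2 × 14,240 × 147 / (3.46 × 0.6577)).
= √(4,186,560 / 2.2756) ≈ 1356.373.

Q* ≈ 1,356 bottles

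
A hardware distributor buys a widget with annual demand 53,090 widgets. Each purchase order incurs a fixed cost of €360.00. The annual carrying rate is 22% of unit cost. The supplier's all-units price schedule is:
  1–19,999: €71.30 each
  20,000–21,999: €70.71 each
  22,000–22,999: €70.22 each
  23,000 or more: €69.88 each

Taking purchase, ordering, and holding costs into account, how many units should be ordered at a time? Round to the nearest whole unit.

Q* ≈ 1,561 widgets

Holding cost per unit per year at price C is H = 0.22·C.
For each price level, check whether its EOQ is feasible; otherwise the best quantity at that price is the breakpoint.
EOQ at €71.30 = 1561.0 (feasible in tier 1): TC = 53,090×€71.30 + (53,090/1561.0)×360 + (1561.0/2)×0.22×€71.30 = €3,809,803.61.
EOQ at €70.71 = 1567.5 < 20000, so use break Q=20000: TC = 53,090×€70.71 + (53,090/20000.0)×360 + (20000.0/2)×0.22×€70.71 = €3,910,511.52.
EOQ at €70.22 = 1573.0 < 22000, so use break Q=22000: TC = 53,090×€70.22 + (53,090/22000.0)×360 + (22000.0/2)×0.22×€70.22 = €3,898,780.95.
EOQ at €69.88 = 1576.8 < 23000, so use break Q=23000: TC = 53,090×€69.88 + (53,090/23000.0)×360 + (23000.0/2)×0.22×€69.88 = €3,887,556.57.
Lowest total cost is €3,809,803.61 at Q = 1561.0.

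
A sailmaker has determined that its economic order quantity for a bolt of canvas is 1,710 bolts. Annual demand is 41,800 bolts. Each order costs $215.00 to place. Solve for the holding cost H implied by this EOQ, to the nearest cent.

Squaring Q* = √(2DS/H) gives Q*² = 2DS/H.
From Q* = √(2DS/H): H = 2DS / Q*² = 2 × 41,800 × 215 / 1,710² = 6.1468.

H ≈ $6.15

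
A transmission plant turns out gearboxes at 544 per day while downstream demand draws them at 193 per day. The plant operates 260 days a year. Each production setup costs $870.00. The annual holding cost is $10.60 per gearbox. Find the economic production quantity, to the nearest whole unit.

Annual demand D = 193 × 260 = 50,180.
Production build-up factor (1 − d/p) = 1 − 193/544 = 0.6452.
Q* = √(2DS / (H(1 − d/p))) = √(2 × 50,180 × 870 / (10.6 × 0.6452)).
= √(87,313,200 / 6.8393) ≈ 3572.999.

Q* ≈ 3,573 gearboxes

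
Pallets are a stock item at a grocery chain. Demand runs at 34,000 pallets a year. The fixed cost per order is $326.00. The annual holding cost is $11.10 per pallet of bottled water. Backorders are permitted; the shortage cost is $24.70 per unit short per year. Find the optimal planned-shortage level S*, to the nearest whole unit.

With planned backorders, Q* = √(2DS/H) · √((H+B)/B).
√(2DS/H) = √(2 × 34,000 × 326 / 11.1) = 1413.194.
√((H+B)/B) = √((11.1+24.7)/24.7) = 1.2039.
Q* ≈ 1701.354.
S* = Q* · H/(H+B) = 1701.354 × 11.1/35.8 ≈ 527.515.

S* ≈ 528 pallets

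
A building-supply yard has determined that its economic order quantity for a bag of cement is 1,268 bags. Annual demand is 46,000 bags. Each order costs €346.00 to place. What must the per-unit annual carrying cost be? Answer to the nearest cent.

Squaring Q* = √(2DS/H) gives Q*² = 2DS/H.
From Q* = √(2DS/H): H = 2DS / Q*² = 2 × 46,000 × 346 / 1,268² = 19.7982.

H ≈ €19.80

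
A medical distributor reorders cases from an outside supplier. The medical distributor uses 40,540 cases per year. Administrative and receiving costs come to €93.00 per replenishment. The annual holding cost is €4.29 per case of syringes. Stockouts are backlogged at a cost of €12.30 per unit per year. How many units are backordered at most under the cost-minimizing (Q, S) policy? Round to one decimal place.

S* ≈ 398.2 cases

With planned backorders, Q* = √(2DS/H) · √((H+B)/B).
√(2DS/H) = √(2 × 40,540 × 93 / 4.29) = 1325.775.
√((H+B)/B) = √((4.29+12.3)/12.3) = 1.1614.
Q* ≈ 1539.715.
S* = Q* · H/(H+B) = 1539.715 × 4.29/16.59 ≈ 398.154.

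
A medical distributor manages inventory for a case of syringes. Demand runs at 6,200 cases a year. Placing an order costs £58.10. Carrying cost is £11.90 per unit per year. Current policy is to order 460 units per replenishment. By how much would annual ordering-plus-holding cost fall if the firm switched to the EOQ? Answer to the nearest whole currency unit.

EOQ = √(2DS/H) = √(2 × 6,200 × 58.1 / 11.9) ≈ 246.05.
Cost at Q* = (D/Q*)S + (Q*/2)H = √(2DSH) ≈ £2,928.01.
Cost at Q = 460: (6,200/460)×58.1 + (460/2)×11.9 = £783.09 + £2,737.00 = £3,520.09.
Excess = £3,520.09 − £2,928.01 = £592.08.

Extra cost ≈ £592 per year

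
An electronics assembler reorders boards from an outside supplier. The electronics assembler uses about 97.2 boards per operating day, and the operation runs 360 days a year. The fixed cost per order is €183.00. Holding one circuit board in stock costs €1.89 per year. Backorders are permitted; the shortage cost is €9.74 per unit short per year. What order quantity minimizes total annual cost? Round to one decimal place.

Annual demand D = 97.2 × 360 = 34,992.
With planned backorders, Q* = √(2DS/H) · √((H+B)/B).
√(2DS/H) = √(2 × 34,992 × 183 / 1.89) = 2603.119.
√((H+B)/B) = √((1.89+9.74)/9.74) = 1.0927.
Q* ≈ 2844.490.

Q* ≈ 2,844.5 boards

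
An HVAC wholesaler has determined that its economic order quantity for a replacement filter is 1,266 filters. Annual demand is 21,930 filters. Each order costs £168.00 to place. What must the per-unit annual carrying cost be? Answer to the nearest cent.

Invert the EOQ relation Q*² = 2DS/H.
From Q* = √(2DS/H): H = 2DS / Q*² = 2 × 21,930 × 168 / 1,266² = 4.5974.

H ≈ £4.60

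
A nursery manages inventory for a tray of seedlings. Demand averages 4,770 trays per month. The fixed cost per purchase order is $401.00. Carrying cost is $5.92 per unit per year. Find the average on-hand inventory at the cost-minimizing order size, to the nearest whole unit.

Average inventory ≈ 1,392 trays

Annual demand D = 4,770 × 12 = 57,240.
Q* = √(2DS/H) = √(2 × 57,240 × 401 / 5.92) ≈ 2784.69.
Average inventory = Q*/2 ≈ 2784.69 / 2 = 1392.343.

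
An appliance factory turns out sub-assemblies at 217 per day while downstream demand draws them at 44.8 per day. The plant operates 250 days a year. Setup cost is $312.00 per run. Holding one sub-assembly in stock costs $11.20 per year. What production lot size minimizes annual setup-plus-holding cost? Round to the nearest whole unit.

Q* ≈ 887 sub-assemblies

Annual demand D = 44.8 × 250 = 11,200.
Production build-up factor (1 − d/p) = 1 − 44.8/217 = 0.7935.
Q* = √(2DS / (H(1 − d/p))) = √(2 × 11,200 × 312 / (11.2 × 0.7935)).
= √(6,988,800 / 8.8877) ≈ 886.759.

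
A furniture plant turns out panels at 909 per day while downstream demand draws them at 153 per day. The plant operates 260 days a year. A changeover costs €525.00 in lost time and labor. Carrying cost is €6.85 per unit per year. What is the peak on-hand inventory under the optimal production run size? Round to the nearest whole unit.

I_max ≈ 2,252 panels

Annual demand D = 153 × 260 = 39,780.
Production build-up factor (1 − d/p) = 1 − 153/909 = 0.8317.
Q* = √(2DS / (H(1 − d/p))) = √(2 × 39,780 × 525 / (6.85 × 0.8317)).
= √(41,769,000 / 5.697) ≈ 2707.714.
Maximum inventory = Q*(1 − d/p) = 2707.714 × 0.8317 ≈ 2251.960.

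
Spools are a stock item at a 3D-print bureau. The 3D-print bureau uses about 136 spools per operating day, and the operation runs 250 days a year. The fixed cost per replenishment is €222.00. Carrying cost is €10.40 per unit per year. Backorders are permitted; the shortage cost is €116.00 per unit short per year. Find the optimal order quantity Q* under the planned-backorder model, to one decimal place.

Q* ≈ 1,257.6 spools

Annual demand D = 136 × 250 = 34,000.
With planned backorders, Q* = √(2DS/H) · √((H+B)/B).
√(2DS/H) = √(2 × 34,000 × 222 / 10.4) = 1204.798.
√((H+B)/B) = √((10.4+116)/116) = 1.0439.
Q* ≈ 1257.647.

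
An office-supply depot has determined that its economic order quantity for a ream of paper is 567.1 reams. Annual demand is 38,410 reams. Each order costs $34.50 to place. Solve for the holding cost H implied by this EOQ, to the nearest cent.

H ≈ $8.24

The basic EOQ model gives Q* = √(2DS/H); rearrange for the unknown.
From Q* = √(2DS/H): H = 2DS / Q*² = 2 × 38,410 × 34.5 / 567.1² = 8.2409.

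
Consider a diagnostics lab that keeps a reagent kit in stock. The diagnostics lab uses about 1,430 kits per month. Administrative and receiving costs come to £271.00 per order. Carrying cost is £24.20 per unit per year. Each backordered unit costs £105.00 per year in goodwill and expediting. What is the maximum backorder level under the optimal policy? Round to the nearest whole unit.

S* ≈ 129 kits

Annual demand D = 1,430 × 12 = 17,160.
With planned backorders, Q* = √(2DS/H) · √((H+B)/B).
√(2DS/H) = √(2 × 17,160 × 271 / 24.2) = 619.941.
√((H+B)/B) = √((24.2+105)/105) = 1.1093.
Q* ≈ 687.681.
S* = Q* · H/(H+B) = 687.681 × 24.2/129.2 ≈ 128.807.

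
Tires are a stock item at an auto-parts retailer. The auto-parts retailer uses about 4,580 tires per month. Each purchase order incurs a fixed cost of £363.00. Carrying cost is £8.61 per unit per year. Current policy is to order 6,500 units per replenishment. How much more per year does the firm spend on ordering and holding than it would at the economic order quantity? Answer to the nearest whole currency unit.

Annual demand D = 4,580 × 12 = 54,960.
EOQ = √(2DS/H) = √(2 × 54,960 × 363 / 8.61) ≈ 2152.73.
Cost at Q* = (D/Q*)S + (Q*/2)H = √(2DSH) ≈ £18,535.03.
Cost at Q = 6,500: (54,960/6,500)×363 + (6,500/2)×8.61 = £3,069.30 + £27,982.50 = £31,051.80.
Excess = £31,051.80 − £18,535.03 = £12,516.78.

Extra cost ≈ £12,517 per year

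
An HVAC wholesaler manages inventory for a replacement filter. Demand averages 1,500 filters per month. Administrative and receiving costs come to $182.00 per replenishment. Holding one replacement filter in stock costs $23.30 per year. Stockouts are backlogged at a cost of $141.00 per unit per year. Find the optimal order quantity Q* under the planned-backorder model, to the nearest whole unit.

Q* ≈ 572 filters

Annual demand D = 1,500 × 12 = 18,000.
With planned backorders, Q* = √(2DS/H) · √((H+B)/B).
√(2DS/H) = √(2 × 18,000 × 182 / 23.3) = 530.285.
√((H+B)/B) = √((23.3+141)/141) = 1.0795.
Q* ≈ 572.424.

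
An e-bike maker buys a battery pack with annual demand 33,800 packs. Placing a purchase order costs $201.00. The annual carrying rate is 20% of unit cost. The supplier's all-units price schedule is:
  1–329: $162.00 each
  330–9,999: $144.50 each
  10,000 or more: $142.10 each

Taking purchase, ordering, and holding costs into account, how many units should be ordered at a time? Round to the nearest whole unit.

Holding cost per unit per year at price C is H = 0.20·C.
Evaluate total cost at each tier's feasible EOQ or, if the EOQ is below the tier, at the tier's minimum quantity.
Tier 1 ($162.00): EOQ = 647.6 exceeds tier's upper bound 329, so this tier is dominated.
EOQ at $144.50 = 685.7 (feasible in tier 2): TC = 33,800×$144.50 + (33,800/685.7)×201 + (685.7/2)×0.20×$144.50 = $4,903,916.20.
EOQ at $142.10 = 691.4 < 10000, so use break Q=10000: TC = 33,800×$142.10 + (33,800/10000.0)×201 + (10000.0/2)×0.20×$142.10 = $4,945,759.38.
Lowest total cost is $4,903,916.20 at Q = 685.7.

Q* ≈ 686 packs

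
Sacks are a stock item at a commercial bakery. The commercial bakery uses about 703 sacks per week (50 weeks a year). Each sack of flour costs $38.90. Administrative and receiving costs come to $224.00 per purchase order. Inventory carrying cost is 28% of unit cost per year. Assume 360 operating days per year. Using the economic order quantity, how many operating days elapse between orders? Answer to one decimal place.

Annual demand D = 703 × 50 = 35,150.
Holding cost H = 0.28 × $38.90 = $10.8920 per unit per year.
The optimal lot size = √(2DS/H) = √(2 × 35,150 × 224 / 10.892) ≈ 1202.40.
Cycle time = Q*/D × 360 = 1202.40 / 35,150 × 360 ≈ 12.315 days.

T ≈ 12.3 days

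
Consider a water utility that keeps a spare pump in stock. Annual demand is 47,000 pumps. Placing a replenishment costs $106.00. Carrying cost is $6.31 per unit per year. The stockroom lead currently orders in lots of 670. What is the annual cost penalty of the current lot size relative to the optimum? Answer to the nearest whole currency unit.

EOQ = √(2DS/H) = √(2 × 47,000 × 106 / 6.31) ≈ 1256.61.
Cost at Q* = (D/Q*)S + (Q*/2)H = √(2DSH) ≈ $7,929.24.
Cost at Q = 670: (47,000/670)×106 + (670/2)×6.31 = $7,435.82 + $2,113.85 = $9,549.67.
Excess = $9,549.67 − $7,929.24 = $1,620.43.

Extra cost ≈ $1,620 per year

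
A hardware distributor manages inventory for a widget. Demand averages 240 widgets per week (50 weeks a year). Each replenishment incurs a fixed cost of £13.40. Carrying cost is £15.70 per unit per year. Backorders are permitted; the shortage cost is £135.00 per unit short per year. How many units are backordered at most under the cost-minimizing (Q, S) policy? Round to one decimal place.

S* ≈ 15.8 widgets

Annual demand D = 240 × 50 = 12,000.
With planned backorders, Q* = √(2DS/H) · √((H+B)/B).
√(2DS/H) = √(2 × 12,000 × 13.4 / 15.7) = 143.123.
√((H+B)/B) = √((15.7+135)/135) = 1.0565.
Q* ≈ 151.216.
S* = Q* · H/(H+B) = 151.216 × 15.7/150.7 ≈ 15.754.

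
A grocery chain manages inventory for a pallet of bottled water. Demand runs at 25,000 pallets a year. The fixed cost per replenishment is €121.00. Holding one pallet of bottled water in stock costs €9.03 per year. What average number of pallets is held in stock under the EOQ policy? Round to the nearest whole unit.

Q* = √(2DS/H) = √(2 × 25,000 × 121 / 9.03) ≈ 818.53.
Average inventory = Q*/2 ≈ 818.53 / 2 = 409.264.

Average inventory ≈ 409 pallets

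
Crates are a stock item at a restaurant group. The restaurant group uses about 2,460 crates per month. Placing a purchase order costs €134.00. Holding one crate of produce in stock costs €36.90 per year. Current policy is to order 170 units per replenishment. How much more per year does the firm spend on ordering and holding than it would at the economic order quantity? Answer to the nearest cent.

Extra cost ≈ €9,319.27 per year

Annual demand D = 2,460 × 12 = 29,520.
EOQ = √(2DS/H) = √(2 × 29,520 × 134 / 36.9) ≈ 463.03.
Cost at Q* = (D/Q*)S + (Q*/2)H = √(2DSH) ≈ €17,085.94.
Cost at Q = 170: (29,520/170)×134 + (170/2)×36.9 = €23,268.71 + €3,136.50 = €26,405.21.
Excess = €26,405.21 − €17,085.94 = €9,319.27.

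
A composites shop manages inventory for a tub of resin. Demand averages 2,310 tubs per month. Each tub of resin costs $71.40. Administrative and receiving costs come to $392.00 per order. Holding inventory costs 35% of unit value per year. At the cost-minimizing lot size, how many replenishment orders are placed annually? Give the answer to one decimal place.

Annual demand D = 2,310 × 12 = 27,720.
Holding cost H = 0.35 × $71.40 = $24.9900 per unit per year.
EOQ = √(2DS/H) = √(2 × 27,720 × 392 / 24.99) ≈ 932.55.
Orders per year = D / Q* = 27,720 / 932.55 ≈ 29.725.

N ≈ 29.7 orders per year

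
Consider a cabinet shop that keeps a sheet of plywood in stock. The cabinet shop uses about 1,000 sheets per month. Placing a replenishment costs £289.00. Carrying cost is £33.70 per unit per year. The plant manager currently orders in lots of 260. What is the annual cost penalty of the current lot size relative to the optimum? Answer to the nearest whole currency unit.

Annual demand D = 1,000 × 12 = 12,000.
EOQ = √(2DS/H) = √(2 × 12,000 × 289 / 33.7) ≈ 453.67.
Cost at Q* = (D/Q*)S + (Q*/2)H = √(2DSH) ≈ £15,288.66.
Cost at Q = 260: (12,000/260)×289 + (260/2)×33.7 = £13,338.46 + £4,381.00 = £17,719.46.
Excess = £17,719.46 − £15,288.66 = £2,430.80.

Extra cost ≈ £2,431 per year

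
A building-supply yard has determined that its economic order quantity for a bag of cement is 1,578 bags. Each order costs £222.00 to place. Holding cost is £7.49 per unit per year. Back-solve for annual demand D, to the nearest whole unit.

Squaring Q* = √(2DS/H) gives Q*² = 2DS/H.
From Q* = √(2DS/H): D = Q*²H / (2S) = 1,578² × 7.49 / (2 × 222) = 42006.147.

D ≈ 42,006 bags per year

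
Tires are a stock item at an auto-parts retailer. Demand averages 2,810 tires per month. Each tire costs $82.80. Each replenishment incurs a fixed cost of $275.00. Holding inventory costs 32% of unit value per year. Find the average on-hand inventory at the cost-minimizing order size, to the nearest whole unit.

Annual demand D = 2,810 × 12 = 33,720.
Holding cost H = 0.32 × $82.80 = $26.4960 per unit per year.
The optimal lot size = √(2DS/H) = √(2 × 33,720 × 275 / 26.496) ≈ 836.63.
Average inventory = Q*/2 ≈ 836.63 / 2 = 418.316.

Average inventory ≈ 418 tires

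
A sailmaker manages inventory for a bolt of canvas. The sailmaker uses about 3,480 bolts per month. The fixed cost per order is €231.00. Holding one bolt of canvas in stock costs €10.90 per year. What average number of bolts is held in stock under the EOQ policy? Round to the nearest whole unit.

Annual demand D = 3,480 × 12 = 41,760.
Q* = √(2DS/H) = √(2 × 41,760 × 231 / 10.9) ≈ 1330.42.
Average inventory = Q*/2 ≈ 1330.42 / 2 = 665.209.

Average inventory ≈ 665 bolts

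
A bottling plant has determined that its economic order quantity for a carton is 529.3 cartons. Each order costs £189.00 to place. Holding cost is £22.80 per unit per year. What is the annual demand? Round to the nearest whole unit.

Invert the EOQ relation Q*² = 2DS/H.
From Q* = √(2DS/H): D = Q*²H / (2S) = 529.3² × 22.8 / (2 × 189) = 16898.449.

D ≈ 16,898 cartons per year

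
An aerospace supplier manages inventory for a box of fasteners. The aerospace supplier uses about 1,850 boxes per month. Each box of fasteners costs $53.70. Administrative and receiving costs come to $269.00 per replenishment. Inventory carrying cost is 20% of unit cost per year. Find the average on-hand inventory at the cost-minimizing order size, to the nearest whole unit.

Average inventory ≈ 527 boxes

Annual demand D = 1,850 × 12 = 22,200.
Holding cost H = 0.20 × $53.70 = $10.7400 per unit per year.
Q* = √(2DS/H) = √(2 × 22,200 × 269 / 10.74) ≈ 1054.55.
Average inventory = Q*/2 ≈ 1054.55 / 2 = 527.273.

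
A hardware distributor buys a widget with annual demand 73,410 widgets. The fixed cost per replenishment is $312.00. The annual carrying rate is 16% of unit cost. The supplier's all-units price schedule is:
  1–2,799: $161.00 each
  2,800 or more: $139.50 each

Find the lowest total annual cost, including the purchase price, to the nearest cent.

TC* ≈ $10,280,122.97

Holding cost per unit per year at price C is H = 0.16·C.
For each price level, check whether its EOQ is feasible; otherwise the best quantity at that price is the breakpoint.
EOQ at $161.00 = 1333.5 (feasible in tier 1): TC = 73,410×$161.00 + (73,410/1333.5)×312 + (1333.5/2)×0.16×$161.00 = $11,853,361.27.
EOQ at $139.50 = 1432.6 < 2800, so use break Q=2800: TC = 73,410×$139.50 + (73,410/2800.0)×312 + (2800.0/2)×0.16×$139.50 = $10,280,122.97.
Lowest total cost among the candidates is at Q = 2800.0.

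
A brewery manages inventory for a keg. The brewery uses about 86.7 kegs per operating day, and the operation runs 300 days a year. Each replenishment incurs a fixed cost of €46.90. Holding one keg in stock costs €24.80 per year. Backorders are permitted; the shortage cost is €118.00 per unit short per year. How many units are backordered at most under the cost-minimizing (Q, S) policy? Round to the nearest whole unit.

S* ≈ 60 kegs

Annual demand D = 86.7 × 300 = 26,010.
With planned backorders, Q* = √(2DS/H) · √((H+B)/B).
√(2DS/H) = √(2 × 26,010 × 46.9 / 24.8) = 313.650.
√((H+B)/B) = √((24.8+118)/118) = 1.1001.
Q* ≈ 345.040.
S* = Q* · H/(H+B) = 345.040 × 24.8/142.8 ≈ 59.923.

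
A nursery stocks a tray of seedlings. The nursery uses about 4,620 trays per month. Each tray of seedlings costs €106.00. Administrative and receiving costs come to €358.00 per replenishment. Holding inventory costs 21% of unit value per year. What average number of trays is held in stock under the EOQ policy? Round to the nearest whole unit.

Annual demand D = 4,620 × 12 = 55,440.
Holding cost H = 0.21 × €106.00 = €22.2600 per unit per year.
Q* = √(2DS/H) = √(2 × 55,440 × 358 / 22.26) ≈ 1335.38.
Average inventory = Q*/2 ≈ 1335.38 / 2 = 667.691.

Average inventory ≈ 668 trays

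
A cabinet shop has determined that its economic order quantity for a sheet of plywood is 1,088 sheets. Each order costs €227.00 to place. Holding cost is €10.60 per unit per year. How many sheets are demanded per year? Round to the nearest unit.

Squaring Q* = √(2DS/H) gives Q*² = 2DS/H.
From Q* = √(2DS/H): D = Q*²H / (2S) = 1,088² × 10.6 / (2 × 227) = 27638.076.

D ≈ 27,638 sheets per year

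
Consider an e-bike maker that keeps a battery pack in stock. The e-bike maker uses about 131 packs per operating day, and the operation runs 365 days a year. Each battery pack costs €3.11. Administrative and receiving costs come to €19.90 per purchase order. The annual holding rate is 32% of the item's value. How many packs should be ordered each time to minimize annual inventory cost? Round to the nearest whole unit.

Annual demand D = 131 × 365 = 47,815.
Holding cost H = 0.32 × €3.11 = €0.9952 per unit per year.
EOQ = √(2DS / H) = √(2 × 47,815 × 19.9 / 0.9952).
= √(1,903,037 / 0.9952) = √1,912,215.635 ≈ 1382.829.

Q* ≈ 1,383 packs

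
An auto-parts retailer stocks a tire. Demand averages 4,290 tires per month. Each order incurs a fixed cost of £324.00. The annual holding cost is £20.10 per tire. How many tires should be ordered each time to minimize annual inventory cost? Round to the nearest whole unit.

Annual demand D = 4,290 × 12 = 51,480.
EOQ = √(2DS / H) = √(2 × 51,480 × 324 / 20.1).
= √(33,359,040 / 20.1) = √1,659,653.7313 ≈ 1288.275.

Q* ≈ 1,288 tires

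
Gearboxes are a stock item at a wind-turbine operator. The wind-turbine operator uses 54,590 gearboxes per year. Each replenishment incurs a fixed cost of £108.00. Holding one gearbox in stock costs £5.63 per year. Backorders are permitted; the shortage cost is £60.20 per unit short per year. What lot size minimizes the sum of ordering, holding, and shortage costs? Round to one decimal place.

Q* ≈ 1,513.4 gearboxes

With planned backorders, Q* = √(2DS/H) · √((H+B)/B).
√(2DS/H) = √(2 × 54,590 × 108 / 5.63) = 1447.202.
√((H+B)/B) = √((5.63+60.2)/60.2) = 1.0457.
Q* ≈ 1513.362.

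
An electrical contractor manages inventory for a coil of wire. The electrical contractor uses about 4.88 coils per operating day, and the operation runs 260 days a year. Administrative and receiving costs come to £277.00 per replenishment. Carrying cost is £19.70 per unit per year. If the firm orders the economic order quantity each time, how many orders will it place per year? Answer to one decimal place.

N ≈ 6.7 orders per year

Annual demand D = 4.88 × 260 = 1,268.8.
Q* = √(2DS/H) = √(2 × 1,268.8 × 277 / 19.7) ≈ 188.89.
Orders per year = D / Q* = 1,268.8 / 188.89 ≈ 6.717.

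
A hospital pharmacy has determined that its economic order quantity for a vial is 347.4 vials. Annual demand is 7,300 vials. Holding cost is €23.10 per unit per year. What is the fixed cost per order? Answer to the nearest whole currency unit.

Invert the EOQ relation Q*² = 2DS/H.
From Q* = √(2DS/H): S = Q*²H / (2D) = 347.4² × 23.1 / (2 × 7,300) = 190.9496.

S ≈ €191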